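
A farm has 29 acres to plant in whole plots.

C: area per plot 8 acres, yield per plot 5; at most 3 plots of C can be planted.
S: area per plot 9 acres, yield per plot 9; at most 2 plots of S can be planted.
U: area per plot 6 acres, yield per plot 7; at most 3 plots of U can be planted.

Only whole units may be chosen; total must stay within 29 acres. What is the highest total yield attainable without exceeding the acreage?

This is a bounded integer knapsack.
U has the best ratio (7/6); taking only U gives at most 3×7 = 21 (stopped by the supply cap of 3).
Mixing does better — 1×S and 3×U: area 27 ≤ 29, yield 1·9 + 3·7 = 30.

30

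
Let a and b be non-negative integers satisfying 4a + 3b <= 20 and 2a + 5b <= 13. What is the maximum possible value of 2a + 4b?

12

(a,b)=(4,1) is feasible, giving 12.
(a,b)=(3,1) is feasible, giving 10.
The best lattice point is (4,1), giving 12.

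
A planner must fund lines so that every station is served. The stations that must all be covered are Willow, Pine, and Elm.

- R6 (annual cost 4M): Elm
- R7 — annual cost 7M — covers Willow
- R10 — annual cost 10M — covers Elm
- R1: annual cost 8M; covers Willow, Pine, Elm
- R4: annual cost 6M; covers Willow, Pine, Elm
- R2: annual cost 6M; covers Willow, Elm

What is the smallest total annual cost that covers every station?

R4 alone covers Willow, Pine, Elm — every station.
Total annual cost: 6.
No cover costs less than 6.

6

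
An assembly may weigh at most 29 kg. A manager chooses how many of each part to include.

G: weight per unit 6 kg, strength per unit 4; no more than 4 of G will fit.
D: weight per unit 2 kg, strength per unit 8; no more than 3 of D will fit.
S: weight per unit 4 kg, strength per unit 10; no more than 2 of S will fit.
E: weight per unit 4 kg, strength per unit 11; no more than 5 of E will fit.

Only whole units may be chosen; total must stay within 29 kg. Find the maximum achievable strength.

2×D, 2×S, and 4×E: weight 28 ≤ 29, strength 2·8 + 2·10 + 4·11 = 80.
2×D, 1×S, and 5×E: weight 28 ≤ 29, strength 2·8 + 1·10 + 5·11 = 81.
Best is 81.

81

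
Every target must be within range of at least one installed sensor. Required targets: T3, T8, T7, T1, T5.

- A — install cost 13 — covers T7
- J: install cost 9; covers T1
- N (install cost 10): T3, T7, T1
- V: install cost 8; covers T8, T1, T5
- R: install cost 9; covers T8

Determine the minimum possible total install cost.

This is an integer covering problem.
Choose N and V: together they cover T3, T8, T7, T1, T5 — every target.
Total install cost: 10 + 8 = 18.
No cover costs less than 18.

18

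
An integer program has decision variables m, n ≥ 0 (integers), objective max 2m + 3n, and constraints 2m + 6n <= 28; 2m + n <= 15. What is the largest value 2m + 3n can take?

(m,n)=(5,3): 2·5+6·3=28≤28, 2·5+1·3=13≤15, objective 19.
(m,n)=(6,2): 2·6+6·2=24≤28, 2·6+1·2=14≤15, objective 18.
(m,n)=(7,1): 2·7+6·1=20≤28, 2·7+1·1=15≤15, objective 17.
Maximum is 19 at (m,n)=(5,3).

19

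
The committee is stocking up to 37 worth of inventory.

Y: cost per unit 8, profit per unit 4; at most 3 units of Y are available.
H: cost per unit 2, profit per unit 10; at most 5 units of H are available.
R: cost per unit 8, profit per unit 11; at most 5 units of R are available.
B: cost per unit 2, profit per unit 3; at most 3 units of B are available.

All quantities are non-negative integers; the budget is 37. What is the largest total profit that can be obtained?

5×H, 3×R, and 1×B: cost 36 ≤ 37, profit 5·10 + 3·11 + 1·3 = 86.
5×H and 3×R: cost 34 ≤ 37, profit 5·10 + 3·11 = 83.
Best is 86.

86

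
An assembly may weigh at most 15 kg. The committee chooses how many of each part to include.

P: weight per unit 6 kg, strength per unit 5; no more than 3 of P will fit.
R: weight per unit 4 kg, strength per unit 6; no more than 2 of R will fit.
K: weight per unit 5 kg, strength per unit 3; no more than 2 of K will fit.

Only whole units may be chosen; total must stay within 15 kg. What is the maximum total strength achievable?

17

2×R and 1×K: weight 13 ≤ 15, strength 2·6 + 1·3 = 15.
1×P and 2×R: weight 14 ≤ 15, strength 1·5 + 2·6 = 17.
Best is 17.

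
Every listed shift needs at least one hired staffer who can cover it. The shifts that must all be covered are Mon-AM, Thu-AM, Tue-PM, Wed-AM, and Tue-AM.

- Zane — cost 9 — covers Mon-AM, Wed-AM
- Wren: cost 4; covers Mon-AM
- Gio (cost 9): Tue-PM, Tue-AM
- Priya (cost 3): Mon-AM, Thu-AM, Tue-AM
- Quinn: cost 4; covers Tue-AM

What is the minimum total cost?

21

Choose Zane, Gio, and Priya: together they cover Mon-AM, Thu-AM, Tue-PM, Wed-AM, Tue-AM — every shift.
Total cost: 9 + 9 + 3 = 21.
No cover costs less than 21.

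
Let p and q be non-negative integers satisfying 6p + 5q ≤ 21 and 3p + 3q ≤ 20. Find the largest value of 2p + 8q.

The continuous relaxation peaks at (0, 4.2) with value 33.60; rounding to a feasible lattice point costs some objective.
(p,q)=(0,4): 6·0+5·4=20≤21, 3·0+3·4=12≤20, objective 32.
(p,q)=(1,3): 6·1+5·3=21≤21, 3·1+3·3=12≤20, objective 26.
(p,q)=(0,3): 6·0+5·3=15≤21, 3·0+3·3=9≤20, objective 24.
Maximum is 32 at (p,q)=(0,4).

32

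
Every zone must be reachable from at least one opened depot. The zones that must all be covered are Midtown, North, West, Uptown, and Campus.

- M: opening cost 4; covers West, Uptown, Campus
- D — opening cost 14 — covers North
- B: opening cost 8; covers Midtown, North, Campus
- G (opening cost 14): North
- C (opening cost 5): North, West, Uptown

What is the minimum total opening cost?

12

Choose M and B: together they cover Midtown, North, West, Uptown, Campus — every zone.
Total opening cost: 4 + 8 = 12.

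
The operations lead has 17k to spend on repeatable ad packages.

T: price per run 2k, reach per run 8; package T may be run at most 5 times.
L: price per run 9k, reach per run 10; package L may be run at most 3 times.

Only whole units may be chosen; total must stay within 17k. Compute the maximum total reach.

42

This is a bounded integer knapsack.
4×T and 1×L: price 17 ≤ 17, reach 4·8 + 1·10 = 42.
5×T: price 10 ≤ 17, reach 5·8 = 40.
Best is 42.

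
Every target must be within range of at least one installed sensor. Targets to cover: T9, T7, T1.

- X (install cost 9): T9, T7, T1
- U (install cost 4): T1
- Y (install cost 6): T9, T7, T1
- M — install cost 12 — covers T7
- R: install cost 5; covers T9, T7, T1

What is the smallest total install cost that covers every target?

5

This is a weighted set-cover instance.
R alone covers T9, T7, T1 — every target.
Total install cost: 5.
No cover costs less than 5.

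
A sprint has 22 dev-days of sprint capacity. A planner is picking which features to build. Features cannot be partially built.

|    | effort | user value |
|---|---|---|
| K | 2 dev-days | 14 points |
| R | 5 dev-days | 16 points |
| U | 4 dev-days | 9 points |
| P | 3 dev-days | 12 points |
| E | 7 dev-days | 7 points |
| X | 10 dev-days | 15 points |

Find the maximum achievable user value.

58

Take K, R, U, P, and E: effort 2 + 5 + 4 + 3 + 7 = 21 ≤ 22, user value 14 + 16 + 9 + 12 + 7 = 58.
No other feasible combination does better.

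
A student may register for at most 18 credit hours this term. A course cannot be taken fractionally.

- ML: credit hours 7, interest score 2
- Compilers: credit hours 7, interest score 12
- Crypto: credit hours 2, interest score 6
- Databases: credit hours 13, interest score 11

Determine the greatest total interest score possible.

20

ML + Compilers + Crypto: credit hours 7 + 7 + 2 = 16 ≤ 18, interest score 2 + 12 + 6 = 20.
Crypto + Databases: credit hours 2 + 13 = 15 ≤ 18, interest score 6 + 11 = 17.
Compilers + Crypto: credit hours 7 + 2 = 9 ≤ 18, interest score 12 + 6 = 18.
Best is ML, Compilers, and Crypto with total interest score 20.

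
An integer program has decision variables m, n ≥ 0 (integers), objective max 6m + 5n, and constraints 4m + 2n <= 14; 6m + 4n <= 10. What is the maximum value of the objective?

Relaxing integrality, the LP optimum is 12.50 at (m,n) = (0, 2.5), which is not an integer point.
(m,n)=(1,1): 4·1+2·1=6≤14, 6·1+4·1=10≤10, objective 11.
(m,n)=(0,2): 4·0+2·2=4≤14, 6·0+4·2=8≤10, objective 10.
The best lattice point is (1,1), giving 11.

11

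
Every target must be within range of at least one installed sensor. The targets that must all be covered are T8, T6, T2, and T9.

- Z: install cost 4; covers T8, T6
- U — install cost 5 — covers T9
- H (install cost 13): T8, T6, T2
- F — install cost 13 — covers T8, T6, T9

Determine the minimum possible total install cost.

18

This is an integer covering problem.
Choose U and H: together they cover T8, T6, T2, T9 — every target.
Total install cost: 5 + 13 = 18.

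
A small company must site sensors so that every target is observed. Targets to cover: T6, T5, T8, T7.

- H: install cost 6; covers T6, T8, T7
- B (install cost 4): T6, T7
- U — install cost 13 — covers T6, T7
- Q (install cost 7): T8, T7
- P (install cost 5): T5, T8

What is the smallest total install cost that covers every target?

The greedy cost-per-new-target heuristic would pick H and P for 11, but a cheaper cover exists.
Choose B and P: together they cover T6, T5, T8, T7 — every target.
Total install cost: 4 + 5 = 9.
No cover costs less than 9.

9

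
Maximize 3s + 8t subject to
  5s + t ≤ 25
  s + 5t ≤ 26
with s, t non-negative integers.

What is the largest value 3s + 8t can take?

44

(s,t)=(4,4): 5·4+1·4=24≤25, 1·4+5·4=24≤26, objective 44.
(s,t)=(3,4): 5·3+1·4=19≤25, 1·3+5·4=23≤26, objective 41.
The best lattice point is (4,4), giving 44.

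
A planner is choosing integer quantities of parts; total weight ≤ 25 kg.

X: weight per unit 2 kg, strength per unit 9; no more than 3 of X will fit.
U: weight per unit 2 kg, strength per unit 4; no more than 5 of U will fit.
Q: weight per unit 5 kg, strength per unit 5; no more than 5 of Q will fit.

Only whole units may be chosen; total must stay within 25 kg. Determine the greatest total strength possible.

3×X, 5×U, and 1×Q: weight 21 ≤ 25, strength 3·9 + 5·4 + 1·5 = 52.
3×X, 4×U, and 2×Q: weight 24 ≤ 25, strength 3·9 + 4·4 + 2·5 = 53.
Best is 53.

53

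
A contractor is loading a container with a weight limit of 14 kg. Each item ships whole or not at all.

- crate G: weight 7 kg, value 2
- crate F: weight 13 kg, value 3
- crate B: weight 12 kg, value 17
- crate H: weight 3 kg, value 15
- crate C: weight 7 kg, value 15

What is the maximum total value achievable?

Allowing fractional choices, the relaxed optimum would be about 35.7, but items are indivisible.
crate B: weight 12 ≤ 14, value 17.
crate G + crate H: weight 7 + 3 = 10 ≤ 14, value 2 + 15 = 17.
crate H + crate C: weight 3 + 7 = 10 ≤ 14, value 15 + 15 = 30.
Best is crate H and crate C with total value 30.

30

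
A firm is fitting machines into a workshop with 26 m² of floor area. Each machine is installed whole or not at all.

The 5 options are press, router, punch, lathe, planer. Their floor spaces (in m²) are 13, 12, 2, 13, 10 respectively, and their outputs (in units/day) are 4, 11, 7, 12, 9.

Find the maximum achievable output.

Take punch, lathe, and planer: floor space 2 + 13 + 10 = 25 ≤ 26, output 7 + 12 + 9 = 28.
No other feasible combination does better.

28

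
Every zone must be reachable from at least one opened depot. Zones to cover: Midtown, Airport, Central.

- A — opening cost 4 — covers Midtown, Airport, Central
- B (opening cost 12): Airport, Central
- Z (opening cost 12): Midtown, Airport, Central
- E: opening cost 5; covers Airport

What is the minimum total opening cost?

4

A alone covers Midtown, Airport, Central — every zone.
Total opening cost: 4.
No cover costs less than 4.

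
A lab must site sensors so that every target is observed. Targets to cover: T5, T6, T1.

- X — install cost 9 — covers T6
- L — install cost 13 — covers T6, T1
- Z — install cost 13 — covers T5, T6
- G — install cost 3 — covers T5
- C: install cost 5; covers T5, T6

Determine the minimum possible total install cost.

16

The greedy cost-per-new-target heuristic would pick C and L for 18, but a cheaper cover exists.
Choose L and G: together they cover T5, T6, T1 — every target.
Total install cost: 13 + 3 = 16.
No cover costs less than 16.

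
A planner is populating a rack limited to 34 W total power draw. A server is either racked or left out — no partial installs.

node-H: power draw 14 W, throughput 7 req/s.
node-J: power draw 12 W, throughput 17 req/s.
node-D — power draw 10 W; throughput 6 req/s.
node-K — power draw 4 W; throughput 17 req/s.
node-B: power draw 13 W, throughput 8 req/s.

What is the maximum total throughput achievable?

Allowing fractional choices, the relaxed optimum would be about 45.0, but servers are indivisible.
node-H + node-J + node-K: power draw 14 + 12 + 4 = 30 ≤ 34, throughput 7 + 17 + 17 = 41.
node-J + node-D + node-K: power draw 12 + 10 + 4 = 26 ≤ 34, throughput 17 + 6 + 17 = 40.
node-J + node-K + node-B: power draw 12 + 4 + 13 = 29 ≤ 34, throughput 17 + 17 + 8 = 42.
Best is node-J, node-K, and node-B with total throughput 42.

42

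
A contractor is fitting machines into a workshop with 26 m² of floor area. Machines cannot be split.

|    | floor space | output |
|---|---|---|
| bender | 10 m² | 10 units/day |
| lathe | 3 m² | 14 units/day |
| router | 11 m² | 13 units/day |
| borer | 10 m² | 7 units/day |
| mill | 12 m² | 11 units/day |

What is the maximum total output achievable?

Allowing fractional choices, the relaxed optimum would be about 38.8, but machines are indivisible.
bender + lathe + mill: floor space 10 + 3 + 12 = 25 ≤ 26, output 10 + 14 + 11 = 35.
lathe + router + mill: floor space 3 + 11 + 12 = 26 ≤ 26, output 14 + 13 + 11 = 38.
bender + lathe + router: floor space 10 + 3 + 11 = 24 ≤ 26, output 10 + 14 + 13 = 37.
Best is lathe, router, and mill with total output 38.

38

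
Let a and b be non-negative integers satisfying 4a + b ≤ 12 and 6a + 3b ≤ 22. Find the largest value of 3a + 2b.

14

Relaxing integrality, the LP optimum is 14.67 at (a,b) = (0, 7.33), which is not an integer point.
(a,b)=(0,7): 4·0+1·7=7≤12, 6·0+3·7=21≤22, objective 14.
(a,b)=(0,6): 4·0+1·6=6≤12, 6·0+3·6=18≤22, objective 12.
Maximum is 14 at (a,b)=(0,7).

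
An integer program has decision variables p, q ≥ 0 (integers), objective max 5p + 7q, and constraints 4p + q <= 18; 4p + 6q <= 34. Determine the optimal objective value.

40

Relaxing integrality, the LP optimum is 40.90 at (p,q) = (3.7, 3.2), which is not an integer point.
(p,q)=(1,5): 4·1+1·5=9≤18, 4·1+6·5=34≤34, objective 40.
(p,q)=(2,4): 4·2+1·4=12≤18, 4·2+6·4=32≤34, objective 38.
No feasible integer point exceeds 40.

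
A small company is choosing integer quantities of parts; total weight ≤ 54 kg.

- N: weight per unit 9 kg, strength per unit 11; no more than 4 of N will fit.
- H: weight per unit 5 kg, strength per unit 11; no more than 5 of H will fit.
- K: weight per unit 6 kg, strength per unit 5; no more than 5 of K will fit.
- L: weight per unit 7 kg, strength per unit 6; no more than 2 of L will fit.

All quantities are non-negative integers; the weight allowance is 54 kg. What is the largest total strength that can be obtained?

1×N, 5×H, 1×K, and 2×L: weight 54 ≤ 54, strength 1·11 + 5·11 + 1·5 + 2·6 = 83.
3×N and 5×H: weight 52 ≤ 54, strength 3·11 + 5·11 = 88.
Best is 88.

88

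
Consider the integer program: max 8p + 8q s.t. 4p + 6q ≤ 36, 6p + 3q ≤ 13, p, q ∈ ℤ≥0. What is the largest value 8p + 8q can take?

(p,q)=(0,4): 4·0+6·4=24≤36, 6·0+3·4=12≤13, objective 32.
(p,q)=(0,3): 4·0+6·3=18≤36, 6·0+3·3=9≤13, objective 24.
The best lattice point is (0,4), giving 32.

32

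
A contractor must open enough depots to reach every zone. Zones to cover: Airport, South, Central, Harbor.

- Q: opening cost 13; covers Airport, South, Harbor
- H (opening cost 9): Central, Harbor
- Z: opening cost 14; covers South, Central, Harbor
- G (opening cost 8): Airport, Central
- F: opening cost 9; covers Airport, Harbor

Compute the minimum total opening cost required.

21

Choose Q and G: together they cover Airport, South, Central, Harbor — every zone.
Total opening cost: 13 + 8 = 21.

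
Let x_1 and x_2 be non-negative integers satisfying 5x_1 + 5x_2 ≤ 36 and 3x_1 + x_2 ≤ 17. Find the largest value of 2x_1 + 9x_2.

63

(x_1,x_2)=(0,7): 5·0+5·7=35≤36, 3·0+1·7=7≤17, objective 63.
(x_1,x_2)=(1,6): 5·1+5·6=35≤36, 3·1+1·6=9≤17, objective 56.
(x_1,x_2)=(0,6): 5·0+5·6=30≤36, 3·0+1·6=6≤17, objective 54.
The best lattice point is (0,7), giving 63.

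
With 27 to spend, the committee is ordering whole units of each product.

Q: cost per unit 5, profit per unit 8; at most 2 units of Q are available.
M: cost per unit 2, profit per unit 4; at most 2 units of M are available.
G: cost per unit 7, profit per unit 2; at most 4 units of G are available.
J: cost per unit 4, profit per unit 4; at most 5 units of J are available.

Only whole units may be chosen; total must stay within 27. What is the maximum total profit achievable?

36

Take 2×Q, 2×M, and 3×J: cost 26 ≤ 27, profit 2·8 + 2·4 + 3·4 = 36.
M has the best ratio (4/2) and is taken to its limit of 2; remaining capacity is filled optimally with the others.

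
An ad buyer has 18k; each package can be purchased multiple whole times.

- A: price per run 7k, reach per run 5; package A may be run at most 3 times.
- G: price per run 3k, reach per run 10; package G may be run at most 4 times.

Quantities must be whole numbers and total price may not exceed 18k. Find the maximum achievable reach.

40

This is a bounded integer knapsack.
4×G: price 12 ≤ 18, reach 4·10 = 40.
1×A and 3×G: price 16 ≤ 18, reach 1·5 + 3·10 = 35.
Best is 40.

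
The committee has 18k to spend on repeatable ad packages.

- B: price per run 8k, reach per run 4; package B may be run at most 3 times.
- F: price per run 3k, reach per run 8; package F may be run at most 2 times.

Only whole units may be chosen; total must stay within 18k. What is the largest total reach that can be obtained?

20

1×B and 2×F: price 14 ≤ 18, reach 1·4 + 2·8 = 20.
2×F: price 6 ≤ 18, reach 2·8 = 16.
Best is 20.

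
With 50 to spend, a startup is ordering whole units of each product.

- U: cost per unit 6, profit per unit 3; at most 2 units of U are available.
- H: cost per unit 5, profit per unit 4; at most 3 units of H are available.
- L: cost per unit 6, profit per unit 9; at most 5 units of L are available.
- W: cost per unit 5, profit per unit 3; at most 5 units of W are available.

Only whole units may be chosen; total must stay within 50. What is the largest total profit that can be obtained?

60

3×H, 5×L, and 1×W: cost 50 ≤ 50, profit 3·4 + 5·9 + 1·3 = 60.
2×H, 5×L, and 2×W: cost 50 ≤ 50, profit 2·4 + 5·9 + 2·3 = 59.
Best is 60.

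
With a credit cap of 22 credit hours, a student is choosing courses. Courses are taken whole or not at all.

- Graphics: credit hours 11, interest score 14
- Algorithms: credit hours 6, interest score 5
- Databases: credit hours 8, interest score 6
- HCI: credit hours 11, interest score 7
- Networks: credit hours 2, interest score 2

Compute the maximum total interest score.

Graphics + Algorithms + Networks: credit hours 11 + 6 + 2 = 19 ≤ 22, interest score 14 + 5 + 2 = 21.
Graphics + Databases + Networks: credit hours 11 + 8 + 2 = 21 ≤ 22, interest score 14 + 6 + 2 = 22.
Best is Graphics, Databases, and Networks with total interest score 22.

22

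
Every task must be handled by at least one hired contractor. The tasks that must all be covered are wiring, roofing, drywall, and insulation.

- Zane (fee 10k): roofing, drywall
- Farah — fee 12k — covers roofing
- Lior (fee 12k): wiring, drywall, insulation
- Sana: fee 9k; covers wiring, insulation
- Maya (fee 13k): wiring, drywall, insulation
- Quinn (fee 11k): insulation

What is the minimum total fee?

Choose Zane and Sana: together they cover wiring, roofing, drywall, insulation — every task.
Total fee: 10 + 9 = 19.

19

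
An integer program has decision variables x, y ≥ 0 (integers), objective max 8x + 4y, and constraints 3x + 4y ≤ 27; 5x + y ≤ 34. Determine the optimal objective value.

The continuous relaxation peaks at (6.41, 1.94) with value 59.06; rounding to a feasible lattice point costs some objective.
(x,y)=(6,2): 3·6+4·2=26≤27, 5·6+1·2=32≤34, objective 56.
(x,y)=(6,1): 3·6+4·1=22≤27, 5·6+1·1=31≤34, objective 52.
(x,y)=(5,3): 3·5+4·3=27≤27, 5·5+1·3=28≤34, objective 52.
No feasible integer point exceeds 56.

56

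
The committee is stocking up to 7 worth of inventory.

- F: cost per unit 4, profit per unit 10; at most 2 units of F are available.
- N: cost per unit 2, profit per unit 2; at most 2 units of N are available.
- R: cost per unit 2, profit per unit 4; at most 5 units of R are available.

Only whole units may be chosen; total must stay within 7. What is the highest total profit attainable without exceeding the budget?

This is a bounded integer knapsack.
1×F and 1×R: cost 6 ≤ 7, profit 1·10 + 1·4 = 14.
3×R: cost 6 ≤ 7, profit 3·4 = 12.
Best is 14.

14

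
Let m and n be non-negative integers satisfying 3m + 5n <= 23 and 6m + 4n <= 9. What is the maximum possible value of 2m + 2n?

4

(m,n)=(0,2): 3·0+5·2=10≤23, 6·0+4·2=8≤9, objective 4.
(m,n)=(0,1): 3·0+5·1=5≤23, 6·0+4·1=4≤9, objective 2.
The best lattice point is (0,2), giving 4.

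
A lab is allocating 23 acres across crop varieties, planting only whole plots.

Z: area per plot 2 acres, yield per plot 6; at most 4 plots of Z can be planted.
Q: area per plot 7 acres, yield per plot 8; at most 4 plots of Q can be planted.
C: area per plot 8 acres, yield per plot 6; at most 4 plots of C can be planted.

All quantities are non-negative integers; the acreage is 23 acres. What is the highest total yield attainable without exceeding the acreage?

4×Z and 2×Q: area 22 ≤ 23, yield 4·6 + 2·8 = 40.
4×Z, 1×Q, and 1×C: area 23 ≤ 23, yield 4·6 + 1·8 + 1·6 = 38.
Best is 40.

40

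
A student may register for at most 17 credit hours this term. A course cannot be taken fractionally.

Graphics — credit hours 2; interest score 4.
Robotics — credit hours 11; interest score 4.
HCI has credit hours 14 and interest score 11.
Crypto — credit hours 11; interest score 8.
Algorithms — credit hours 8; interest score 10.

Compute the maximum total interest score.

Graphics + HCI: credit hours 2 + 14 = 16 ≤ 17, interest score 4 + 11 = 15.
Graphics + Crypto: credit hours 2 + 11 = 13 ≤ 17, interest score 4 + 8 = 12.
Graphics + Algorithms: credit hours 2 + 8 = 10 ≤ 17, interest score 4 + 10 = 14.
Best is Graphics and HCI with total interest score 15.

15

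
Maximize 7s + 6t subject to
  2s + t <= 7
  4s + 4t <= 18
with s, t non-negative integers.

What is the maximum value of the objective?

(s,t)=(3,1) is feasible, giving 27.
(s,t)=(2,2) is feasible, giving 26.
The best lattice point is (3,1), giving 27.

27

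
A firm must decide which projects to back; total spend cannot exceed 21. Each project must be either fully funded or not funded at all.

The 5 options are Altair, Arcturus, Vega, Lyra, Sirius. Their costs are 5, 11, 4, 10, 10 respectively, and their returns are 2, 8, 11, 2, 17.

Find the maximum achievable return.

Allowing fractional choices, the relaxed optimum would be about 33.1, but projects are indivisible.
Vega + Sirius: cost 4 + 10 = 14 ≤ 21, return 11 + 17 = 28.
Altair + Vega + Sirius: cost 5 + 4 + 10 = 19 ≤ 21, return 2 + 11 + 17 = 30.
Arcturus + Sirius: cost 11 + 10 = 21 ≤ 21, return 8 + 17 = 25.
Best is Altair, Vega, and Sirius with total return 30.

30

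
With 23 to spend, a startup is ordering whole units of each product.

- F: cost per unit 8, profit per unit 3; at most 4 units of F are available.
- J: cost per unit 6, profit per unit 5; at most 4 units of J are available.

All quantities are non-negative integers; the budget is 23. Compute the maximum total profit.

3×J: cost 18 ≤ 23, profit 3·5 = 15.
1×F and 2×J: cost 20 ≤ 23, profit 1·3 + 2·5 = 13.
Best is 15.

15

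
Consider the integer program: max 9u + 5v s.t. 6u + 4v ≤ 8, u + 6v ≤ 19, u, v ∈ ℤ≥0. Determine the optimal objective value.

(u,v)=(0,2): 6·0+4·2=8≤8, 1·0+6·2=12≤19, objective 10.
(u,v)=(1,0): 6·1+4·0=6≤8, 1·1+6·0=1≤19, objective 9.
(u,v)=(0,1): 6·0+4·1=4≤8, 1·0+6·1=6≤19, objective 5.
(u,v)=(0,0): 6·0+4·0=0≤8, 1·0+6·0=0≤19, objective 0.
The best lattice point is (0,2), giving 10.

10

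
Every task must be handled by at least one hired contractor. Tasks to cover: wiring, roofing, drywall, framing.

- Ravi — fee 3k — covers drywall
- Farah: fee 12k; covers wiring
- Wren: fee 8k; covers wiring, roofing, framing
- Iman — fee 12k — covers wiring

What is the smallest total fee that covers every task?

This is an integer covering problem.
Choose Ravi and Wren: together they cover wiring, roofing, drywall, framing — every task.
Total fee: 3 + 8 = 11.
No cover costs less than 11.

11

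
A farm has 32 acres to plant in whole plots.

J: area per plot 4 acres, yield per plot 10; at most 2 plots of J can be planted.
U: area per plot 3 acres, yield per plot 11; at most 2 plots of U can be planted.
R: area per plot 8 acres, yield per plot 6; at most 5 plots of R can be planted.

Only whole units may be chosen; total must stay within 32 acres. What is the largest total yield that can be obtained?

Take 2×J, 2×U, and 2×R: area 30 ≤ 32, yield 2·10 + 2·11 + 2·6 = 54.
U has the best ratio (11/3) and is taken to its limit of 2; remaining capacity is filled optimally with the others.

54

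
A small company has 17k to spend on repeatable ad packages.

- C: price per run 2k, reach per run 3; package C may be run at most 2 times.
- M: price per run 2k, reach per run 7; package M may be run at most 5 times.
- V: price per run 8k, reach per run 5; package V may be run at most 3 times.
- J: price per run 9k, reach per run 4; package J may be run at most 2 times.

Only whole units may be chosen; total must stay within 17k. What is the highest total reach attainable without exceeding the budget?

1×C and 5×M: price 12 ≤ 17, reach 1·3 + 5·7 = 38.
2×C and 5×M: price 14 ≤ 17, reach 2·3 + 5·7 = 41.
Best is 41.

41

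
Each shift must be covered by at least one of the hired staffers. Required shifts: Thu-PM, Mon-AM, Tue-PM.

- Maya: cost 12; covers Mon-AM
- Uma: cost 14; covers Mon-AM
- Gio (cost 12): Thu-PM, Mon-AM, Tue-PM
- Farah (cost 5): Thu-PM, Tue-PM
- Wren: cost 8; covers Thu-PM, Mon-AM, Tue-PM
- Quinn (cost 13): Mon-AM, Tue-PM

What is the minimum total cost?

The greedy cost-per-new-shift heuristic would pick Farah and Wren for 13, but a cheaper cover exists.
Wren alone covers Thu-PM, Mon-AM, Tue-PM — every shift.
Total cost: 8.
No cover costs less than 8.

8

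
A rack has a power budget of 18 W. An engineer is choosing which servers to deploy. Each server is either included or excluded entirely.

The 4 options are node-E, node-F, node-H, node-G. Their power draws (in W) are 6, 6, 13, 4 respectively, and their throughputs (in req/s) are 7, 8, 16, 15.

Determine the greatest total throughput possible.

Take node-H and node-G: power draw 13 + 4 = 17 ≤ 18, throughput 16 + 15 = 31.
No other feasible combination does better.

31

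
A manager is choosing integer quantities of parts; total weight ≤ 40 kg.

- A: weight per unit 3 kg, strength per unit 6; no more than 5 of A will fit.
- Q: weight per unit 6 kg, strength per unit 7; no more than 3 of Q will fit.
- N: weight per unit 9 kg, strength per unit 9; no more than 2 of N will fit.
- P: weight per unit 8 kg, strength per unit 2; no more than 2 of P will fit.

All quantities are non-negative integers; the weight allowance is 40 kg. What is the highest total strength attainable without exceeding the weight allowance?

55

This is a bounded integer knapsack.
5×A, 1×Q, and 2×N: weight 39 ≤ 40, strength 5·6 + 1·7 + 2·9 = 55.
4×A, 3×Q, and 1×N: weight 39 ≤ 40, strength 4·6 + 3·7 + 1·9 = 54.
Best is 55.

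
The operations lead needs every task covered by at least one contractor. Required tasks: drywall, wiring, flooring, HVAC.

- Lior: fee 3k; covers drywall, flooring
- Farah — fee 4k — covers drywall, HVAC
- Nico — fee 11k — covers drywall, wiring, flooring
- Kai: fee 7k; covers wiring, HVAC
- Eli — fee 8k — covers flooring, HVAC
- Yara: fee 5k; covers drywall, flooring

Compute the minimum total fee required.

10

Choose Lior and Kai: together they cover drywall, wiring, flooring, HVAC — every task.
Total fee: 3 + 7 = 10.
No cover costs less than 10.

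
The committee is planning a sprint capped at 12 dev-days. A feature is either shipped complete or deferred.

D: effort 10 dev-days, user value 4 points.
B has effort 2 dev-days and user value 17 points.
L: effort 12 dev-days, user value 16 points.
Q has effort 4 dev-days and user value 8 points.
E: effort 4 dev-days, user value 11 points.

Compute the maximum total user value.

This is an integer program with binary decision variables.
Take B, Q, and E: effort 2 + 4 + 4 = 10 ≤ 12, user value 17 + 8 + 11 = 36.
No other feasible combination does better.

36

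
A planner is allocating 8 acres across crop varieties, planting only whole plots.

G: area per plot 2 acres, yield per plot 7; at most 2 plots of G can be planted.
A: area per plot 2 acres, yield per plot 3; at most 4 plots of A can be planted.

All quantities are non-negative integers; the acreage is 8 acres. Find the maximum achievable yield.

G has the best ratio (7/2); taking only G gives at most 2×7 = 14 (stopped by the supply cap of 2).
Mixing does better — 2×G and 2×A: area 8 ≤ 8, yield 2·7 + 2·3 = 20.

20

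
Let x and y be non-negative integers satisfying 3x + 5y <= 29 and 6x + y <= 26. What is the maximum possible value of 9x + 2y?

40

(x,y)=(4,2): 3·4+5·2=22≤29, 6·4+1·2=26≤26, objective 40.
(x,y)=(4,1): 3·4+5·1=17≤29, 6·4+1·1=25≤26, objective 38.
(x,y)=(3,4): 3·3+5·4=29≤29, 6·3+1·4=22≤26, objective 35.
The best lattice point is (4,2), giving 40.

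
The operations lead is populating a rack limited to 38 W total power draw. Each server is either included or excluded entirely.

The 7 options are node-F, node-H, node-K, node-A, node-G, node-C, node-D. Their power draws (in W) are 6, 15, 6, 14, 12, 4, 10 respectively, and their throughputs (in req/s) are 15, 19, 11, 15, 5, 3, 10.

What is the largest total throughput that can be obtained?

55

Allowing fractional choices, the relaxed optimum would be about 56.8, but servers are indivisible.
node-F + node-H + node-K + node-D: power draw 6 + 15 + 6 + 10 = 37 ≤ 38, throughput 15 + 19 + 11 + 10 = 55.
node-F + node-K + node-A + node-D: power draw 6 + 6 + 14 + 10 = 36 ≤ 38, throughput 15 + 11 + 15 + 10 = 51.
Best is node-F, node-H, node-K, and node-D with total throughput 55.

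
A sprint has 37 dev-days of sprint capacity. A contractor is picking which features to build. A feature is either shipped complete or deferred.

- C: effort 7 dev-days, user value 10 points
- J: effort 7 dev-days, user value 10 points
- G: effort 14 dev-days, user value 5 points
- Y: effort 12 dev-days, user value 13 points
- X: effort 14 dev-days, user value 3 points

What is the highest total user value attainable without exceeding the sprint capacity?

J + G + Y: effort 7 + 14 + 12 = 33 ≤ 37, user value 10 + 5 + 13 = 28.
C + G + Y: effort 7 + 14 + 12 = 33 ≤ 37, user value 10 + 5 + 13 = 28.
C + J + Y: effort 7 + 7 + 12 = 26 ≤ 37, user value 10 + 10 + 13 = 33.
Best is C, J, and Y with total user value 33.

33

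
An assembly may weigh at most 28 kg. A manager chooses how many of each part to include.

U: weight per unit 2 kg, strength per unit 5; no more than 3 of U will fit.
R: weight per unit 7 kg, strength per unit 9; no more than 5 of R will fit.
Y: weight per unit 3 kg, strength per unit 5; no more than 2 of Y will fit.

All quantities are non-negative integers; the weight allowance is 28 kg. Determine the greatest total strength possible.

Take 3×U, 2×R, and 2×Y: weight 26 ≤ 28, strength 3·5 + 2·9 + 2·5 = 43.
U has the best ratio (5/2) and is taken to its limit of 3; remaining capacity is filled optimally with the others.

43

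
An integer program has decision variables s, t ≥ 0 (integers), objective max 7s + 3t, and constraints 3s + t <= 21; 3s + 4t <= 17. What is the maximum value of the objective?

35

(s,t)=(5,0) is feasible, giving 35.
(s,t)=(4,1) is feasible, giving 31.
(s,t)=(4,0) is feasible, giving 28.
No feasible integer point exceeds 35.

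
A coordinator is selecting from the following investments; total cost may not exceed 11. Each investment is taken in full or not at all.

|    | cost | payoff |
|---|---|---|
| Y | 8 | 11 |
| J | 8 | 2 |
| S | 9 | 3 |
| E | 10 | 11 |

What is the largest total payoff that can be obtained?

This is an integer program with binary decision variables.
Allowing fractional choices, the relaxed optimum would be about 14.3, but investments are indivisible.
E: cost 10 ≤ 11, payoff 11.
S: cost 9 ≤ 11, payoff 3.
Y: cost 8 ≤ 11, payoff 11.
The maximum payoff is 11; one optimal choice is Y.

11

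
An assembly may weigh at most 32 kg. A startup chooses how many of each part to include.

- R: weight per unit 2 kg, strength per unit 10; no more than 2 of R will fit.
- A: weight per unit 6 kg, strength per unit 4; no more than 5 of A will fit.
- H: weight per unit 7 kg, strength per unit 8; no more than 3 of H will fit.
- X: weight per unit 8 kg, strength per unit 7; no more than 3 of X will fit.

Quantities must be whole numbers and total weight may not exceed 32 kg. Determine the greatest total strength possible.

R has the best ratio (10/2); taking only R gives at most 2×10 = 20 (stopped by the supply cap of 2).
Mixing does better — 2×R, 1×A, and 3×H: weight 31 ≤ 32, strength 2·10 + 1·4 + 3·8 = 48.

48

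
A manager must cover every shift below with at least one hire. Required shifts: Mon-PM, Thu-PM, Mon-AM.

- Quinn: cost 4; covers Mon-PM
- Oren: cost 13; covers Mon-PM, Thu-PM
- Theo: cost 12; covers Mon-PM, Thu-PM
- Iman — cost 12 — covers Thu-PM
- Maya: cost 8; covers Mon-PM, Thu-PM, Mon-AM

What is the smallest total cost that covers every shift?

8

Maya alone covers Mon-PM, Thu-PM, Mon-AM — every shift.
Total cost: 8.
No cover costs less than 8.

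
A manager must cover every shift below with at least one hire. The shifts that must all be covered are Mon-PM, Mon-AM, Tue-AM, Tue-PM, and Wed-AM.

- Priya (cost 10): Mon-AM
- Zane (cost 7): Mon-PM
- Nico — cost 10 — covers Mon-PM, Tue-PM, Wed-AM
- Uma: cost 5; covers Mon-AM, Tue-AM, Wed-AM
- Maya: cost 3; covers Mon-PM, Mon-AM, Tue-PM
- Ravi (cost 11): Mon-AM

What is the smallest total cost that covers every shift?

This is a weighted set-cover instance.
Choose Uma and Maya: together they cover Mon-PM, Mon-AM, Tue-AM, Tue-PM, Wed-AM — every shift.
Total cost: 5 + 3 = 8.
No cover costs less than 8.

8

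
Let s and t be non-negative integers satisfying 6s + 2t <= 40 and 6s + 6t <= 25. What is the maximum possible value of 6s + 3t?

(s,t)=(4,0) is feasible, giving 24.
(s,t)=(3,1) is feasible, giving 21.
(s,t)=(3,0) is feasible, giving 18.
No feasible integer point exceeds 24.

24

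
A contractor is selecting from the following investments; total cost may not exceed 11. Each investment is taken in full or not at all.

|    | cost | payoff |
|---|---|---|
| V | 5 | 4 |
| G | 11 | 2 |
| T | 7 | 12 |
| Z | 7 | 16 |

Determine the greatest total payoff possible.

Allowing fractional choices, the relaxed optimum would be about 22.9, but investments are indivisible.
Z: cost 7 ≤ 11, payoff 16.
T: cost 7 ≤ 11, payoff 12.
V: cost 5 ≤ 11, payoff 4.
Best is Z with total payoff 16.

16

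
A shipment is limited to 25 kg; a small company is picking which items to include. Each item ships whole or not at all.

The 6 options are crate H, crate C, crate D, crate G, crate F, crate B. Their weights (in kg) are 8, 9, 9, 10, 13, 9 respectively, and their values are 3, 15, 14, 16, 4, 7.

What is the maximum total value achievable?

31

Treat it as a binary knapsack problem.
Allowing fractional choices, the relaxed optimum would be about 40.3, but items are indivisible.
crate D + crate G: weight 9 + 10 = 19 ≤ 25, value 14 + 16 = 30.
crate C + crate G: weight 9 + 10 = 19 ≤ 25, value 15 + 16 = 31.
crate C + crate D: weight 9 + 9 = 18 ≤ 25, value 15 + 14 = 29.
Best is crate C and crate G with total value 31.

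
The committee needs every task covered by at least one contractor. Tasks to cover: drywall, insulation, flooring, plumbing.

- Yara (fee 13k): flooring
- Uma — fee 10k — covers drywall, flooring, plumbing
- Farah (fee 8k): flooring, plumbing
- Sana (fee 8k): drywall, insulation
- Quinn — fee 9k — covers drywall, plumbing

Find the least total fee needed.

Choose Farah and Sana: together they cover drywall, insulation, flooring, plumbing — every task.
Total fee: 8 + 8 = 16.

16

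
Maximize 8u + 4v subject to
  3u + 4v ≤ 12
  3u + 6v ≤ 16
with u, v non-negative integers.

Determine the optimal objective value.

32

(u,v)=(4,0) is feasible, giving 32.
(u,v)=(3,0) is feasible, giving 24.
The best lattice point is (4,0), giving 32.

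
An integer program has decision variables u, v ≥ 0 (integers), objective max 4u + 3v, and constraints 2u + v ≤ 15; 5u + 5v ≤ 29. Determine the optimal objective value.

20

(u,v)=(5,0): 2·5+1·0=10≤15, 5·5+5·0=25≤29, objective 20.
(u,v)=(4,1): 2·4+1·1=9≤15, 5·4+5·1=25≤29, objective 19.
(u,v)=(4,0): 2·4+1·0=8≤15, 5·4+5·0=20≤29, objective 16.
No feasible integer point exceeds 20.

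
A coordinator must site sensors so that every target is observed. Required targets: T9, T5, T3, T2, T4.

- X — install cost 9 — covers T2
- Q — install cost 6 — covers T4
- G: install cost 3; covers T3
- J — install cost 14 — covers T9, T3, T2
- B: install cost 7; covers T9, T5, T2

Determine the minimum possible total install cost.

16

Choose Q, G, and B: together they cover T9, T5, T3, T2, T4 — every target.
Total install cost: 6 + 3 + 7 = 16.
No cover costs less than 16.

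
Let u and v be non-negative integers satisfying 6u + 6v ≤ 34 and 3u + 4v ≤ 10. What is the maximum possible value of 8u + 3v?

24

The continuous relaxation peaks at (3.33, 0) with value 26.67; rounding to a feasible lattice point costs some objective.
(u,v)=(3,0): 6·3+6·0=18≤34, 3·3+4·0=9≤10, objective 24.
(u,v)=(2,1): 6·2+6·1=18≤34, 3·2+4·1=10≤10, objective 19.
(u,v)=(2,0): 6·2+6·0=12≤34, 3·2+4·0=6≤10, objective 16.
The best lattice point is (3,0), giving 24.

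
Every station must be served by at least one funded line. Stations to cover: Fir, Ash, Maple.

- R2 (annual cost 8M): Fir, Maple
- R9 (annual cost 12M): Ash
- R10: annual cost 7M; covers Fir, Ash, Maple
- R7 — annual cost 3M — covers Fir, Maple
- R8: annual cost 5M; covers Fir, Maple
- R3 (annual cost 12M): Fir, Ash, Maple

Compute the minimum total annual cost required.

The greedy cost-per-new-station heuristic would pick R7 and R10 for 10, but a cheaper cover exists.
R10 alone covers Fir, Ash, Maple — every station.
Total annual cost: 7.
No cover costs less than 7.

7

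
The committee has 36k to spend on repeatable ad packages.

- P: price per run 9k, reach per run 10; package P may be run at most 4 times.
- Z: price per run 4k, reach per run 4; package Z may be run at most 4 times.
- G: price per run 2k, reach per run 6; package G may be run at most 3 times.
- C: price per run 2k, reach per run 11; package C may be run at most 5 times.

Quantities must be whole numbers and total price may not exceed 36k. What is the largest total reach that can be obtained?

C has the best ratio (11/2); taking only C gives at most 5×11 = 55 (stopped by the supply cap of 5).
Mixing does better — 2×P, 3×G, and 5×C: price 34 ≤ 36, reach 2·10 + 3·6 + 5·11 = 93.

93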